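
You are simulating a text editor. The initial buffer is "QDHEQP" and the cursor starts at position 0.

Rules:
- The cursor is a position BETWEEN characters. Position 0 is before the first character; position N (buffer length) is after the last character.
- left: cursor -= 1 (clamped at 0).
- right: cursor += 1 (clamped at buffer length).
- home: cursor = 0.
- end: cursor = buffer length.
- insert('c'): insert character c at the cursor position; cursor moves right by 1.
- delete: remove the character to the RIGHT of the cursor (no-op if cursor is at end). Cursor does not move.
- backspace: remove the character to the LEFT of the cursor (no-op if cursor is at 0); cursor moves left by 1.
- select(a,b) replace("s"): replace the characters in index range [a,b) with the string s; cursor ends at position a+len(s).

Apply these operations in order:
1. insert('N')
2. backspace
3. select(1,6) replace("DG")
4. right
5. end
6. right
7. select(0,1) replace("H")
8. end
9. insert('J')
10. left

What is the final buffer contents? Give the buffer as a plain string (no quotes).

After op 1 (insert('N')): buf='NQDHEQP' cursor=1
After op 2 (backspace): buf='QDHEQP' cursor=0
After op 3 (select(1,6) replace("DG")): buf='QDG' cursor=3
After op 4 (right): buf='QDG' cursor=3
After op 5 (end): buf='QDG' cursor=3
After op 6 (right): buf='QDG' cursor=3
After op 7 (select(0,1) replace("H")): buf='HDG' cursor=1
After op 8 (end): buf='HDG' cursor=3
After op 9 (insert('J')): buf='HDGJ' cursor=4
After op 10 (left): buf='HDGJ' cursor=3

Answer: HDGJ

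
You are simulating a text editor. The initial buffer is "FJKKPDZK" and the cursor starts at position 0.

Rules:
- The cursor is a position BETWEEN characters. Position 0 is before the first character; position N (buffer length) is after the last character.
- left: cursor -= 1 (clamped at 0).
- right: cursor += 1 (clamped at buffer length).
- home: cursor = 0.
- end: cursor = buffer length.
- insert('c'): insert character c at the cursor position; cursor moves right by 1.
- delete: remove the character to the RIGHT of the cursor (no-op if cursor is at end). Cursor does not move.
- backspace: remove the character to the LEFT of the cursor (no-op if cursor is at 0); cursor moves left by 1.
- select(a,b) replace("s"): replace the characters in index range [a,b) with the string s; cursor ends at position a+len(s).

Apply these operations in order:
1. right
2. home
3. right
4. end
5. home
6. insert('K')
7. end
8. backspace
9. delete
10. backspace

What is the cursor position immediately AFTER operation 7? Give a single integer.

After op 1 (right): buf='FJKKPDZK' cursor=1
After op 2 (home): buf='FJKKPDZK' cursor=0
After op 3 (right): buf='FJKKPDZK' cursor=1
After op 4 (end): buf='FJKKPDZK' cursor=8
After op 5 (home): buf='FJKKPDZK' cursor=0
After op 6 (insert('K')): buf='KFJKKPDZK' cursor=1
After op 7 (end): buf='KFJKKPDZK' cursor=9

Answer: 9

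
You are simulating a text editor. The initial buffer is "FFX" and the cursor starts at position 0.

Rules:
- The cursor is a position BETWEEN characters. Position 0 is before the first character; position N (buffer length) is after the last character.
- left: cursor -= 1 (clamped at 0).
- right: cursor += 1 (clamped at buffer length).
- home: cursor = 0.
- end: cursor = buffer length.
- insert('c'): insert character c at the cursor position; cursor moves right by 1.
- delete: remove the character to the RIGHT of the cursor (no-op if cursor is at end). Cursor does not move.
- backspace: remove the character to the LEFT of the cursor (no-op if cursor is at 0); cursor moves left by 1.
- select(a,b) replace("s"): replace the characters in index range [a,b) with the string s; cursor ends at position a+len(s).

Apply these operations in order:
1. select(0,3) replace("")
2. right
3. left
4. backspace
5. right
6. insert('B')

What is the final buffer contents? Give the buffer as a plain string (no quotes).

Answer: B

Derivation:
After op 1 (select(0,3) replace("")): buf='(empty)' cursor=0
After op 2 (right): buf='(empty)' cursor=0
After op 3 (left): buf='(empty)' cursor=0
After op 4 (backspace): buf='(empty)' cursor=0
After op 5 (right): buf='(empty)' cursor=0
After op 6 (insert('B')): buf='B' cursor=1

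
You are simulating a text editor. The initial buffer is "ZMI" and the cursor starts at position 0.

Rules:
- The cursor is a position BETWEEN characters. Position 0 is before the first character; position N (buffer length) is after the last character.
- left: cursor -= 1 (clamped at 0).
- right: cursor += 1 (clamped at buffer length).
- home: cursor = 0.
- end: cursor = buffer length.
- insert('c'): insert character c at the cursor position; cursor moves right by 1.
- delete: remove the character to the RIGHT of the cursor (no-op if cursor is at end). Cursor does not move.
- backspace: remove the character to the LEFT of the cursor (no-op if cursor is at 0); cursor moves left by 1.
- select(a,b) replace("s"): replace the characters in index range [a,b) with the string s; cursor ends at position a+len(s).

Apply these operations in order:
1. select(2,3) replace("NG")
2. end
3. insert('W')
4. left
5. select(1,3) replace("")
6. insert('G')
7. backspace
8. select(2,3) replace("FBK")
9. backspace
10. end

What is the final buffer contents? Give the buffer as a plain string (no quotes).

After op 1 (select(2,3) replace("NG")): buf='ZMNG' cursor=4
After op 2 (end): buf='ZMNG' cursor=4
After op 3 (insert('W')): buf='ZMNGW' cursor=5
After op 4 (left): buf='ZMNGW' cursor=4
After op 5 (select(1,3) replace("")): buf='ZGW' cursor=1
After op 6 (insert('G')): buf='ZGGW' cursor=2
After op 7 (backspace): buf='ZGW' cursor=1
After op 8 (select(2,3) replace("FBK")): buf='ZGFBK' cursor=5
After op 9 (backspace): buf='ZGFB' cursor=4
After op 10 (end): buf='ZGFB' cursor=4

Answer: ZGFB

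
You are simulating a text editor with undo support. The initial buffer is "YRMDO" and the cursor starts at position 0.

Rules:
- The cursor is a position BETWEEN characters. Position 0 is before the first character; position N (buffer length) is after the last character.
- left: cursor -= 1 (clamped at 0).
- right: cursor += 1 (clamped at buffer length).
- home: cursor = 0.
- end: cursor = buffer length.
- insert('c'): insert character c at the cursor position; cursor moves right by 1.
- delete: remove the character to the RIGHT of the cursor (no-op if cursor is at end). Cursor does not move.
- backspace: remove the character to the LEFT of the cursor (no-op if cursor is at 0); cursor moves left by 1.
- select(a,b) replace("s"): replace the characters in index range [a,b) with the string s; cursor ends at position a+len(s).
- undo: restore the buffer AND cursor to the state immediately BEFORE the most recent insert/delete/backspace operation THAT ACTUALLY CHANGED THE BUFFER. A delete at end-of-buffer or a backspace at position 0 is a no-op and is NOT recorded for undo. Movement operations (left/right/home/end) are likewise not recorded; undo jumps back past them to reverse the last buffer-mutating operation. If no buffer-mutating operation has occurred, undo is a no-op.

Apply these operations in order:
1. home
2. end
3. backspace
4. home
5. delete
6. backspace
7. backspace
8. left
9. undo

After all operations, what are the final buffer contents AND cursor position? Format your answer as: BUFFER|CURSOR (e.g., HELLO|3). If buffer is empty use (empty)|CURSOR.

Answer: YRMD|0

Derivation:
After op 1 (home): buf='YRMDO' cursor=0
After op 2 (end): buf='YRMDO' cursor=5
After op 3 (backspace): buf='YRMD' cursor=4
After op 4 (home): buf='YRMD' cursor=0
After op 5 (delete): buf='RMD' cursor=0
After op 6 (backspace): buf='RMD' cursor=0
After op 7 (backspace): buf='RMD' cursor=0
After op 8 (left): buf='RMD' cursor=0
After op 9 (undo): buf='YRMD' cursor=0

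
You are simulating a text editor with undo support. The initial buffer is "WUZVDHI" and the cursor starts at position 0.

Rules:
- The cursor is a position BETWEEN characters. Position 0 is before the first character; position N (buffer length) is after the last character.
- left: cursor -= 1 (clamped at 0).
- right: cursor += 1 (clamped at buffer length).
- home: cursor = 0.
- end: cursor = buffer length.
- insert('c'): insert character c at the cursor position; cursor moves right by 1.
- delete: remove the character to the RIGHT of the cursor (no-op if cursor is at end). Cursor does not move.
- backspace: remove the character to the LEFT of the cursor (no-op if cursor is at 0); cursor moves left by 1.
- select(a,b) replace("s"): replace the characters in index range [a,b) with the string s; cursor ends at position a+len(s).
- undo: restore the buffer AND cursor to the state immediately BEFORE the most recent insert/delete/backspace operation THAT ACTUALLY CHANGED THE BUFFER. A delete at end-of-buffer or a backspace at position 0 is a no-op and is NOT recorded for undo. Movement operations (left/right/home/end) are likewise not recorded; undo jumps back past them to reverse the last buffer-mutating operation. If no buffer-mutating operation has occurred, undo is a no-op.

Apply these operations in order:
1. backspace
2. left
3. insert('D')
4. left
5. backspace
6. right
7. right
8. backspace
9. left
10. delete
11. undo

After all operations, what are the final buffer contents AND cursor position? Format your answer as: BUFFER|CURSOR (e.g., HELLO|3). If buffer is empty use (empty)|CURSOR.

After op 1 (backspace): buf='WUZVDHI' cursor=0
After op 2 (left): buf='WUZVDHI' cursor=0
After op 3 (insert('D')): buf='DWUZVDHI' cursor=1
After op 4 (left): buf='DWUZVDHI' cursor=0
After op 5 (backspace): buf='DWUZVDHI' cursor=0
After op 6 (right): buf='DWUZVDHI' cursor=1
After op 7 (right): buf='DWUZVDHI' cursor=2
After op 8 (backspace): buf='DUZVDHI' cursor=1
After op 9 (left): buf='DUZVDHI' cursor=0
After op 10 (delete): buf='UZVDHI' cursor=0
After op 11 (undo): buf='DUZVDHI' cursor=0

Answer: DUZVDHI|0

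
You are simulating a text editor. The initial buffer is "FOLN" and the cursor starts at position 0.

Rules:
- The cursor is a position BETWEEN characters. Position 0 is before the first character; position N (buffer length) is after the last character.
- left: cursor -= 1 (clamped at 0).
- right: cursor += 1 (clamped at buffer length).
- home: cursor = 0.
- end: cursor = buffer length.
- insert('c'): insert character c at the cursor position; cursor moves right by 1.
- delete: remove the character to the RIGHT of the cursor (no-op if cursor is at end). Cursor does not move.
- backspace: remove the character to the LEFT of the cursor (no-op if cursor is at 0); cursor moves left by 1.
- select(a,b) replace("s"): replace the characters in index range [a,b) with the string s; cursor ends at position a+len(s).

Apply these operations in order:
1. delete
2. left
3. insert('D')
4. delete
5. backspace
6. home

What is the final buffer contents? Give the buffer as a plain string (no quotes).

After op 1 (delete): buf='OLN' cursor=0
After op 2 (left): buf='OLN' cursor=0
After op 3 (insert('D')): buf='DOLN' cursor=1
After op 4 (delete): buf='DLN' cursor=1
After op 5 (backspace): buf='LN' cursor=0
After op 6 (home): buf='LN' cursor=0

Answer: LN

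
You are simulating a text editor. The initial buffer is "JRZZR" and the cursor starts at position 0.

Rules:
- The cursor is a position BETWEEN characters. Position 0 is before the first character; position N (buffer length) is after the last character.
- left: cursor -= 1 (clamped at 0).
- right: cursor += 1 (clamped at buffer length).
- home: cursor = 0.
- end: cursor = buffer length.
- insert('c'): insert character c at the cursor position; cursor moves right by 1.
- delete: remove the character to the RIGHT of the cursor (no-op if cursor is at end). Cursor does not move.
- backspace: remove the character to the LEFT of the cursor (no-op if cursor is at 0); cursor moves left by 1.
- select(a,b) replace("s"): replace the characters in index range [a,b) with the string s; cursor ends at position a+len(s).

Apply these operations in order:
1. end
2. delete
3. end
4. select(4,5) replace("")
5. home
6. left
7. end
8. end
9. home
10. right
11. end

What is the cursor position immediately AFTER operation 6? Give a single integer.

After op 1 (end): buf='JRZZR' cursor=5
After op 2 (delete): buf='JRZZR' cursor=5
After op 3 (end): buf='JRZZR' cursor=5
After op 4 (select(4,5) replace("")): buf='JRZZ' cursor=4
After op 5 (home): buf='JRZZ' cursor=0
After op 6 (left): buf='JRZZ' cursor=0

Answer: 0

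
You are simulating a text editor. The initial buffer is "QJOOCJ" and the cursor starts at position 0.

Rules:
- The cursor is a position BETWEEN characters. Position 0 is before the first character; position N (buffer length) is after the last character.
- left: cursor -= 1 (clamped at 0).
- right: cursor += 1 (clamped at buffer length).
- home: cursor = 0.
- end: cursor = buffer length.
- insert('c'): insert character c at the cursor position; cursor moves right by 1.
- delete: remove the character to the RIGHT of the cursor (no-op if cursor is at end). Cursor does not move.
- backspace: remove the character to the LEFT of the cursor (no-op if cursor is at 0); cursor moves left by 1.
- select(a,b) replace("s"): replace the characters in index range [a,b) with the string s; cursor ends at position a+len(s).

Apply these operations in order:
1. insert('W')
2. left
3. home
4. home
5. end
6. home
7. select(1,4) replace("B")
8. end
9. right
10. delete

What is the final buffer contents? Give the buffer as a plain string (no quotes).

After op 1 (insert('W')): buf='WQJOOCJ' cursor=1
After op 2 (left): buf='WQJOOCJ' cursor=0
After op 3 (home): buf='WQJOOCJ' cursor=0
After op 4 (home): buf='WQJOOCJ' cursor=0
After op 5 (end): buf='WQJOOCJ' cursor=7
After op 6 (home): buf='WQJOOCJ' cursor=0
After op 7 (select(1,4) replace("B")): buf='WBOCJ' cursor=2
After op 8 (end): buf='WBOCJ' cursor=5
After op 9 (right): buf='WBOCJ' cursor=5
After op 10 (delete): buf='WBOCJ' cursor=5

Answer: WBOCJ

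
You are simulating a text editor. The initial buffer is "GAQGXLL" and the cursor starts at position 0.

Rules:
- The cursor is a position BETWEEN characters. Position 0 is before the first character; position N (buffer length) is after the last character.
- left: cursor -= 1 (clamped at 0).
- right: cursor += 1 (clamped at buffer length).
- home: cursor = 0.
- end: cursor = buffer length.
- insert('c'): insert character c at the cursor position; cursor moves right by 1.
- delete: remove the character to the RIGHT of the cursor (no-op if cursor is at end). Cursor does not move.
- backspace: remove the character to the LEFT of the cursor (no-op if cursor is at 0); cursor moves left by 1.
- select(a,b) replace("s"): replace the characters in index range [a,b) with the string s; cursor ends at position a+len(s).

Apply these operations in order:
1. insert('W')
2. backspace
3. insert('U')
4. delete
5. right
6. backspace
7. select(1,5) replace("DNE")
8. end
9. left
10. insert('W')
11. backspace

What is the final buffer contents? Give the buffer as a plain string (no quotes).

After op 1 (insert('W')): buf='WGAQGXLL' cursor=1
After op 2 (backspace): buf='GAQGXLL' cursor=0
After op 3 (insert('U')): buf='UGAQGXLL' cursor=1
After op 4 (delete): buf='UAQGXLL' cursor=1
After op 5 (right): buf='UAQGXLL' cursor=2
After op 6 (backspace): buf='UQGXLL' cursor=1
After op 7 (select(1,5) replace("DNE")): buf='UDNEL' cursor=4
After op 8 (end): buf='UDNEL' cursor=5
After op 9 (left): buf='UDNEL' cursor=4
After op 10 (insert('W')): buf='UDNEWL' cursor=5
After op 11 (backspace): buf='UDNEL' cursor=4

Answer: UDNEL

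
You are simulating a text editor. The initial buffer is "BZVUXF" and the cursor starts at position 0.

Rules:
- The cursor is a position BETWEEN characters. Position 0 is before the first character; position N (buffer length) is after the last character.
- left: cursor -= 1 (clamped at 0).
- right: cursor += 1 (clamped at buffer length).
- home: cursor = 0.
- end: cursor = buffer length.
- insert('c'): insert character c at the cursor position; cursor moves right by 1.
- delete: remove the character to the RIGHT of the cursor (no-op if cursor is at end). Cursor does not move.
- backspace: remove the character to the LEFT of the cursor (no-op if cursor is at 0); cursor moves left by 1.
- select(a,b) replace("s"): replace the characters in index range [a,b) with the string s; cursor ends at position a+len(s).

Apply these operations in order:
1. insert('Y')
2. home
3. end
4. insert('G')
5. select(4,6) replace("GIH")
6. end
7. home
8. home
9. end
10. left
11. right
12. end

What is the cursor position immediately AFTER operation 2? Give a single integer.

After op 1 (insert('Y')): buf='YBZVUXF' cursor=1
After op 2 (home): buf='YBZVUXF' cursor=0

Answer: 0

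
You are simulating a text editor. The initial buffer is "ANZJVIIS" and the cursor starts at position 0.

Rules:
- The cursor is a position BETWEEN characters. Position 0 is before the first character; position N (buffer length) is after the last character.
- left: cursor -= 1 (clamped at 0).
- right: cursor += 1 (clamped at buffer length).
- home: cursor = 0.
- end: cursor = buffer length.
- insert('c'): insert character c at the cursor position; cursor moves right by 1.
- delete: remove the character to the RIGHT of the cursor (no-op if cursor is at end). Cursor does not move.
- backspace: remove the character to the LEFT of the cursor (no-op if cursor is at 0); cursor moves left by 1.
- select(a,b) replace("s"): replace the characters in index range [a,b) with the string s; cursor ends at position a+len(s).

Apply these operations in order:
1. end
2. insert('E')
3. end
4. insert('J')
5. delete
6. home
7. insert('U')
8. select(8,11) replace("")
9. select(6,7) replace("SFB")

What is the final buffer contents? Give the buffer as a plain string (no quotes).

After op 1 (end): buf='ANZJVIIS' cursor=8
After op 2 (insert('E')): buf='ANZJVIISE' cursor=9
After op 3 (end): buf='ANZJVIISE' cursor=9
After op 4 (insert('J')): buf='ANZJVIISEJ' cursor=10
After op 5 (delete): buf='ANZJVIISEJ' cursor=10
After op 6 (home): buf='ANZJVIISEJ' cursor=0
After op 7 (insert('U')): buf='UANZJVIISEJ' cursor=1
After op 8 (select(8,11) replace("")): buf='UANZJVII' cursor=8
After op 9 (select(6,7) replace("SFB")): buf='UANZJVSFBI' cursor=9

Answer: UANZJVSFBI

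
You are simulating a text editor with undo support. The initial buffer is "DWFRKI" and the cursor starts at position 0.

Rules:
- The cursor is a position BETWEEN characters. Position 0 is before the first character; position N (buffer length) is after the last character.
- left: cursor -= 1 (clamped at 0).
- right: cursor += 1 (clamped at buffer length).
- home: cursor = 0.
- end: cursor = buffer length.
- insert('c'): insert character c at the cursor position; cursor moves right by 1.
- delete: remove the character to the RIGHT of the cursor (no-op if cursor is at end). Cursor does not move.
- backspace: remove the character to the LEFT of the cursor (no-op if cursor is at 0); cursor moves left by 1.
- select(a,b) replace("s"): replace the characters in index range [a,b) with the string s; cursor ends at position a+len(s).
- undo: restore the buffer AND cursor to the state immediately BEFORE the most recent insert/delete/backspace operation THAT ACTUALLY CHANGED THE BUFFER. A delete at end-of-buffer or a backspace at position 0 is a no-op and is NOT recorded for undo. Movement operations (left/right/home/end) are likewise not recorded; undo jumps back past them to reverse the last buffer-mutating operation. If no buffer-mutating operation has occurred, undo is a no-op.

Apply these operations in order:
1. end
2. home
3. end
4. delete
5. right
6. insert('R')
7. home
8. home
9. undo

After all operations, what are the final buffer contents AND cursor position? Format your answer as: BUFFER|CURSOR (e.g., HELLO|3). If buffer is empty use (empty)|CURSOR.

After op 1 (end): buf='DWFRKI' cursor=6
After op 2 (home): buf='DWFRKI' cursor=0
After op 3 (end): buf='DWFRKI' cursor=6
After op 4 (delete): buf='DWFRKI' cursor=6
After op 5 (right): buf='DWFRKI' cursor=6
After op 6 (insert('R')): buf='DWFRKIR' cursor=7
After op 7 (home): buf='DWFRKIR' cursor=0
After op 8 (home): buf='DWFRKIR' cursor=0
After op 9 (undo): buf='DWFRKI' cursor=6

Answer: DWFRKI|6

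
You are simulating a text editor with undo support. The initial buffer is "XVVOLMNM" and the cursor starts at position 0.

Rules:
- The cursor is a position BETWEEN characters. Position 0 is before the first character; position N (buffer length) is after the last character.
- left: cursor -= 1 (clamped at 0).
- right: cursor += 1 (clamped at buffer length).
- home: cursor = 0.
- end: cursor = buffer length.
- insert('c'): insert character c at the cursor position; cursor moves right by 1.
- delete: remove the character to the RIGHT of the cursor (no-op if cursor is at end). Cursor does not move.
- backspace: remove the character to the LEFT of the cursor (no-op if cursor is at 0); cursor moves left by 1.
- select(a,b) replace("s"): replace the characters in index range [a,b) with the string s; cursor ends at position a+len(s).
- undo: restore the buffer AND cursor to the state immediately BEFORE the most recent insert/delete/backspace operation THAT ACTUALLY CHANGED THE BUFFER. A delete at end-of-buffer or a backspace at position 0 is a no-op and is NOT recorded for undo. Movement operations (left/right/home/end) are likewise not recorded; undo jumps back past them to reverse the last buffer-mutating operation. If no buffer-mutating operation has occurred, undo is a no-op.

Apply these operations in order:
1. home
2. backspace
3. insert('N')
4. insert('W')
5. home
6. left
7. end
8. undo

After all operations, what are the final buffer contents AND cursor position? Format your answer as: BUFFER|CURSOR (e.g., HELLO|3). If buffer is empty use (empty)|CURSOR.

Answer: NXVVOLMNM|1

Derivation:
After op 1 (home): buf='XVVOLMNM' cursor=0
After op 2 (backspace): buf='XVVOLMNM' cursor=0
After op 3 (insert('N')): buf='NXVVOLMNM' cursor=1
After op 4 (insert('W')): buf='NWXVVOLMNM' cursor=2
After op 5 (home): buf='NWXVVOLMNM' cursor=0
After op 6 (left): buf='NWXVVOLMNM' cursor=0
After op 7 (end): buf='NWXVVOLMNM' cursor=10
After op 8 (undo): buf='NXVVOLMNM' cursor=1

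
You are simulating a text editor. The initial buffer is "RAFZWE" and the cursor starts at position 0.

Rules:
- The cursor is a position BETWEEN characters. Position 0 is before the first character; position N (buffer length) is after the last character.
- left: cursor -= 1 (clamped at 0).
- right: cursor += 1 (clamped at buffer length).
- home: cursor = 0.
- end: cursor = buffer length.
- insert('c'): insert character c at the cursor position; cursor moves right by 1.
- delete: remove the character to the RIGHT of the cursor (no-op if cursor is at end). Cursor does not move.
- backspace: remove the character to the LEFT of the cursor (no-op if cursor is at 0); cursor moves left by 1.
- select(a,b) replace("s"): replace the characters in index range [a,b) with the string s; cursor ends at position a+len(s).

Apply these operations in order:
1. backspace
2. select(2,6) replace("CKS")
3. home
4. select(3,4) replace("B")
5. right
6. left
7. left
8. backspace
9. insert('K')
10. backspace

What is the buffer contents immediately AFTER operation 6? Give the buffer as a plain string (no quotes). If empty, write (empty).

Answer: RACBS

Derivation:
After op 1 (backspace): buf='RAFZWE' cursor=0
After op 2 (select(2,6) replace("CKS")): buf='RACKS' cursor=5
After op 3 (home): buf='RACKS' cursor=0
After op 4 (select(3,4) replace("B")): buf='RACBS' cursor=4
After op 5 (right): buf='RACBS' cursor=5
After op 6 (left): buf='RACBS' cursor=4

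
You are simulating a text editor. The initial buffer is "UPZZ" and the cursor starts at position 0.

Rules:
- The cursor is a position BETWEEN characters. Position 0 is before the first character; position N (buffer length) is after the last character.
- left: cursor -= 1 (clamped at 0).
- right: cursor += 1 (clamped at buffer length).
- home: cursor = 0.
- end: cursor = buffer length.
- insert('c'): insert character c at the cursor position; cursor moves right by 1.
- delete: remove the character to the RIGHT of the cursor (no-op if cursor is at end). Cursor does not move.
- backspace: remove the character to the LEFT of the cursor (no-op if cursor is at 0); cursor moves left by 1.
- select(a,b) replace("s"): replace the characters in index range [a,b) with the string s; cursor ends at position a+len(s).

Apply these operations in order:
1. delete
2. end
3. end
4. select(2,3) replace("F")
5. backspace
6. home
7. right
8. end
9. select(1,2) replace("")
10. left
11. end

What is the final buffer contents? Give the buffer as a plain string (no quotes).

Answer: P

Derivation:
After op 1 (delete): buf='PZZ' cursor=0
After op 2 (end): buf='PZZ' cursor=3
After op 3 (end): buf='PZZ' cursor=3
After op 4 (select(2,3) replace("F")): buf='PZF' cursor=3
After op 5 (backspace): buf='PZ' cursor=2
After op 6 (home): buf='PZ' cursor=0
After op 7 (right): buf='PZ' cursor=1
After op 8 (end): buf='PZ' cursor=2
After op 9 (select(1,2) replace("")): buf='P' cursor=1
After op 10 (left): buf='P' cursor=0
After op 11 (end): buf='P' cursor=1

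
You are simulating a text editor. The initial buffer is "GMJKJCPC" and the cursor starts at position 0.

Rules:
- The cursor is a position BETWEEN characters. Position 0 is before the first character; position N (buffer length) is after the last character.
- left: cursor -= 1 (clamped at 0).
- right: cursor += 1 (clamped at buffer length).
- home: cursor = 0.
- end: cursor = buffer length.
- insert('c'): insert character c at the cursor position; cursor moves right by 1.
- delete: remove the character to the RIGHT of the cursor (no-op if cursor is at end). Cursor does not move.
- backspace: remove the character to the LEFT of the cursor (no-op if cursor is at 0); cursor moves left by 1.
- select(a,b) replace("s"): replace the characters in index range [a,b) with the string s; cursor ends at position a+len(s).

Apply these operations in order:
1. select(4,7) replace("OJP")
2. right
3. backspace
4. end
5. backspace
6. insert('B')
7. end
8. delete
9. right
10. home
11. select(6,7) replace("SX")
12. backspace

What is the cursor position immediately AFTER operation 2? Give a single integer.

After op 1 (select(4,7) replace("OJP")): buf='GMJKOJPC' cursor=7
After op 2 (right): buf='GMJKOJPC' cursor=8

Answer: 8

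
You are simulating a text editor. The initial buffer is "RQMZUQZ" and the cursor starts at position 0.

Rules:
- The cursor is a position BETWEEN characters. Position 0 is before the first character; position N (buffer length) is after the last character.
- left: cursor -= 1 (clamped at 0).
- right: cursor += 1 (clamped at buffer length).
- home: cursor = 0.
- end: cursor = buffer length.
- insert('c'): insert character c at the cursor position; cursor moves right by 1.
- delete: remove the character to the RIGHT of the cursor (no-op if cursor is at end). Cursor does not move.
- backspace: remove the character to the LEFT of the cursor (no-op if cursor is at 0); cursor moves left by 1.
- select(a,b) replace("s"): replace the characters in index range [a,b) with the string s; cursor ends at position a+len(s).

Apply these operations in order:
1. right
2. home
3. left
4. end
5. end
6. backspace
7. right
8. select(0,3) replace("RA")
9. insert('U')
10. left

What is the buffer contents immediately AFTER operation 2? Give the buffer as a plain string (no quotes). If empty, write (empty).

Answer: RQMZUQZ

Derivation:
After op 1 (right): buf='RQMZUQZ' cursor=1
After op 2 (home): buf='RQMZUQZ' cursor=0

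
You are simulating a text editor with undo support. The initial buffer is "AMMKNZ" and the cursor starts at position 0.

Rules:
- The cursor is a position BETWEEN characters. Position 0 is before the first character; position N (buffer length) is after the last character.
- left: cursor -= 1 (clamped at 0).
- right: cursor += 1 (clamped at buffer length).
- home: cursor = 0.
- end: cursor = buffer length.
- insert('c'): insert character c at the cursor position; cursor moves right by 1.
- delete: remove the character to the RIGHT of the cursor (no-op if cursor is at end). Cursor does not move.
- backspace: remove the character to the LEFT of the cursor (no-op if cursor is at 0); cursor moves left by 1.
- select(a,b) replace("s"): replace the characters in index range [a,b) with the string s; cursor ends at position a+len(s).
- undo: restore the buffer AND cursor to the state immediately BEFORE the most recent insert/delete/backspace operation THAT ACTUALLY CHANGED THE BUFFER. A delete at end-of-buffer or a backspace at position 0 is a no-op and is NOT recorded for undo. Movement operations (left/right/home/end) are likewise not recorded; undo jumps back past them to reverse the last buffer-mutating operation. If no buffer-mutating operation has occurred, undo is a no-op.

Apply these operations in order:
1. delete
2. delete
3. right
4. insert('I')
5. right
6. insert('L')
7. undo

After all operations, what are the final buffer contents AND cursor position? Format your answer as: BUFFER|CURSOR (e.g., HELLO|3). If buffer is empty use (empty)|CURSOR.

After op 1 (delete): buf='MMKNZ' cursor=0
After op 2 (delete): buf='MKNZ' cursor=0
After op 3 (right): buf='MKNZ' cursor=1
After op 4 (insert('I')): buf='MIKNZ' cursor=2
After op 5 (right): buf='MIKNZ' cursor=3
After op 6 (insert('L')): buf='MIKLNZ' cursor=4
After op 7 (undo): buf='MIKNZ' cursor=3

Answer: MIKNZ|3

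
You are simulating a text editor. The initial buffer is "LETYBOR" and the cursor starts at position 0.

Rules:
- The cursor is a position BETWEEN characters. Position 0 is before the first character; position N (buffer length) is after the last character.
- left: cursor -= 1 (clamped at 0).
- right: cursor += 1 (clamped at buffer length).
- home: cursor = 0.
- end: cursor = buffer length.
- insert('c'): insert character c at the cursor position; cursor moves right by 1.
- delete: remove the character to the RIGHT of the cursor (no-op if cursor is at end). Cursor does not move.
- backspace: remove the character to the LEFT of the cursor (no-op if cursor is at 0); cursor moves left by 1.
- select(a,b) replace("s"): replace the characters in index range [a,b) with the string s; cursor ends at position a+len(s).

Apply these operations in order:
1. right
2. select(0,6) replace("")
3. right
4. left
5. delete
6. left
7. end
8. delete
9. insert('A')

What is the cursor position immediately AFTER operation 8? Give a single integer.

After op 1 (right): buf='LETYBOR' cursor=1
After op 2 (select(0,6) replace("")): buf='R' cursor=0
After op 3 (right): buf='R' cursor=1
After op 4 (left): buf='R' cursor=0
After op 5 (delete): buf='(empty)' cursor=0
After op 6 (left): buf='(empty)' cursor=0
After op 7 (end): buf='(empty)' cursor=0
After op 8 (delete): buf='(empty)' cursor=0

Answer: 0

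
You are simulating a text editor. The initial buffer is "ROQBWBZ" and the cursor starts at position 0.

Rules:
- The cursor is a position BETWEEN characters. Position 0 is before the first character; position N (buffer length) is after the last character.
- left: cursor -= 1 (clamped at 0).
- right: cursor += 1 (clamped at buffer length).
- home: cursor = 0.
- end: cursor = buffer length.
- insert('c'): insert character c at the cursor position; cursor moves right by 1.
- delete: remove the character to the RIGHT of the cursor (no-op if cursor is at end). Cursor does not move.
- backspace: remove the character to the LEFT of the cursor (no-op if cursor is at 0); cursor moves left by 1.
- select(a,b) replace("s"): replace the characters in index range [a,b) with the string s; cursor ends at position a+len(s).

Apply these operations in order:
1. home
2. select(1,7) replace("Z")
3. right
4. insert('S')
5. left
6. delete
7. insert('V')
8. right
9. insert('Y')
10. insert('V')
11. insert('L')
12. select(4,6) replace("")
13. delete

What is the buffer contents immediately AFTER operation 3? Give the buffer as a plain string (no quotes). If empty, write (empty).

Answer: RZ

Derivation:
After op 1 (home): buf='ROQBWBZ' cursor=0
After op 2 (select(1,7) replace("Z")): buf='RZ' cursor=2
After op 3 (right): buf='RZ' cursor=2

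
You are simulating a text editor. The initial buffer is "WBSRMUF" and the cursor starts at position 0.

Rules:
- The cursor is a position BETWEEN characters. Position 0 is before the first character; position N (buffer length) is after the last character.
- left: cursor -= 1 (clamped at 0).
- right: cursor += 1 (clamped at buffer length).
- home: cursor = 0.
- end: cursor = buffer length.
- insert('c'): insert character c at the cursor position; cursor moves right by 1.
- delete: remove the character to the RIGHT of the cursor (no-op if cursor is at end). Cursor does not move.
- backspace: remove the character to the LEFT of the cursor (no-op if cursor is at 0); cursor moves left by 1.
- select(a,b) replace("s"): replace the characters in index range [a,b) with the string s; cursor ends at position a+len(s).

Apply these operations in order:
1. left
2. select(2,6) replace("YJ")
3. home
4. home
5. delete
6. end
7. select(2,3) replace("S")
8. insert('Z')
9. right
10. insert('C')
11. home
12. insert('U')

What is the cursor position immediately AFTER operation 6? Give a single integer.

After op 1 (left): buf='WBSRMUF' cursor=0
After op 2 (select(2,6) replace("YJ")): buf='WBYJF' cursor=4
After op 3 (home): buf='WBYJF' cursor=0
After op 4 (home): buf='WBYJF' cursor=0
After op 5 (delete): buf='BYJF' cursor=0
After op 6 (end): buf='BYJF' cursor=4

Answer: 4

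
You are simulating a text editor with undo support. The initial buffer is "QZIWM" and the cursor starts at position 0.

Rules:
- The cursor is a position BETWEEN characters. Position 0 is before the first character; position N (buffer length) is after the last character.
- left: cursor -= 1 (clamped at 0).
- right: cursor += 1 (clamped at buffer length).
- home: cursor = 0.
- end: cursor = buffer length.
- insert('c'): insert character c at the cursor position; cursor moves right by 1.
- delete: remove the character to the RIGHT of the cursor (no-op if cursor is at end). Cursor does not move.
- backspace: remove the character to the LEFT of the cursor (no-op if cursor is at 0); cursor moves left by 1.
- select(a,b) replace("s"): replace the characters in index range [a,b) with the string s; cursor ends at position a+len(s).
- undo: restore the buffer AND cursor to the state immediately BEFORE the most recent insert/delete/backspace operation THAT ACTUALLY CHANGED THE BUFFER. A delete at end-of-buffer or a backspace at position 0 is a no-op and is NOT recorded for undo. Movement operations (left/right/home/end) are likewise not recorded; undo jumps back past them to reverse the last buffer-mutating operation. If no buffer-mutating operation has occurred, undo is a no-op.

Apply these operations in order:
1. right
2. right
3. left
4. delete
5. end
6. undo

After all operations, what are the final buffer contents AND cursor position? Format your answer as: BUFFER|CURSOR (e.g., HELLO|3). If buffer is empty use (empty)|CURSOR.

Answer: QZIWM|1

Derivation:
After op 1 (right): buf='QZIWM' cursor=1
After op 2 (right): buf='QZIWM' cursor=2
After op 3 (left): buf='QZIWM' cursor=1
After op 4 (delete): buf='QIWM' cursor=1
After op 5 (end): buf='QIWM' cursor=4
After op 6 (undo): buf='QZIWM' cursor=1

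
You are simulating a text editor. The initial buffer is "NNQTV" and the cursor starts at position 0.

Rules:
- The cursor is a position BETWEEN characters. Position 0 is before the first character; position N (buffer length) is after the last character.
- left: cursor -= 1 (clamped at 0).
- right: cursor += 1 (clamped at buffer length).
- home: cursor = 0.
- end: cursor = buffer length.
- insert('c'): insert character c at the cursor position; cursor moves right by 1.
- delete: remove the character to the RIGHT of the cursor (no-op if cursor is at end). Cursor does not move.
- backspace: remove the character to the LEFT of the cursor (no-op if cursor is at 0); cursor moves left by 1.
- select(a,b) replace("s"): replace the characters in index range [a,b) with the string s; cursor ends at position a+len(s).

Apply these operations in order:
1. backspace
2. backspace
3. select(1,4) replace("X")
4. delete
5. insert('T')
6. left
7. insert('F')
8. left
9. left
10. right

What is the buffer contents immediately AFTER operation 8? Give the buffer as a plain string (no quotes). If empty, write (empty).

After op 1 (backspace): buf='NNQTV' cursor=0
After op 2 (backspace): buf='NNQTV' cursor=0
After op 3 (select(1,4) replace("X")): buf='NXV' cursor=2
After op 4 (delete): buf='NX' cursor=2
After op 5 (insert('T')): buf='NXT' cursor=3
After op 6 (left): buf='NXT' cursor=2
After op 7 (insert('F')): buf='NXFT' cursor=3
After op 8 (left): buf='NXFT' cursor=2

Answer: NXFT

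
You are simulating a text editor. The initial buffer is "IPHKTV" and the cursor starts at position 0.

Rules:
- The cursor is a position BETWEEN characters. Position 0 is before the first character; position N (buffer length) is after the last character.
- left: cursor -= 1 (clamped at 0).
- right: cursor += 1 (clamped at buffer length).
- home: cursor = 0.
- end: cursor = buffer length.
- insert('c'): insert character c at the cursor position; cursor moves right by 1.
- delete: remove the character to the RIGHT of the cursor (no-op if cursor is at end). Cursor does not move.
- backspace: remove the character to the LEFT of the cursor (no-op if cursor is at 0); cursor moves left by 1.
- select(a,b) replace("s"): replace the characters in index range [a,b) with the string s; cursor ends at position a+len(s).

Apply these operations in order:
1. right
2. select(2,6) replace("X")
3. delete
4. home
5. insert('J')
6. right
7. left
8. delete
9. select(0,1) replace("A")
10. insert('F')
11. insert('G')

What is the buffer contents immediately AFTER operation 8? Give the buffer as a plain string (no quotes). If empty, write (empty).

After op 1 (right): buf='IPHKTV' cursor=1
After op 2 (select(2,6) replace("X")): buf='IPX' cursor=3
After op 3 (delete): buf='IPX' cursor=3
After op 4 (home): buf='IPX' cursor=0
After op 5 (insert('J')): buf='JIPX' cursor=1
After op 6 (right): buf='JIPX' cursor=2
After op 7 (left): buf='JIPX' cursor=1
After op 8 (delete): buf='JPX' cursor=1

Answer: JPX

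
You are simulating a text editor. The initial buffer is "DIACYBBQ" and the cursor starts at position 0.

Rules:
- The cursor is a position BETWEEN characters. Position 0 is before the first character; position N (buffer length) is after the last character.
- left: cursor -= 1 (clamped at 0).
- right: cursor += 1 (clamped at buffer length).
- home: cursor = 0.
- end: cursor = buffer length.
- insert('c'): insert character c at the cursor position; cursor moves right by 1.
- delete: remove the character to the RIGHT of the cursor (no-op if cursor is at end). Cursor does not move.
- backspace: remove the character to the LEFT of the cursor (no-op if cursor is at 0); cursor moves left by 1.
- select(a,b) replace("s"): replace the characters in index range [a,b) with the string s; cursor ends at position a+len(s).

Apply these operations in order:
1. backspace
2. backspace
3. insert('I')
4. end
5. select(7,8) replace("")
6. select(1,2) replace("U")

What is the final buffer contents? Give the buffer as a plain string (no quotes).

Answer: IUIACYBQ

Derivation:
After op 1 (backspace): buf='DIACYBBQ' cursor=0
After op 2 (backspace): buf='DIACYBBQ' cursor=0
After op 3 (insert('I')): buf='IDIACYBBQ' cursor=1
After op 4 (end): buf='IDIACYBBQ' cursor=9
After op 5 (select(7,8) replace("")): buf='IDIACYBQ' cursor=7
After op 6 (select(1,2) replace("U")): buf='IUIACYBQ' cursor=2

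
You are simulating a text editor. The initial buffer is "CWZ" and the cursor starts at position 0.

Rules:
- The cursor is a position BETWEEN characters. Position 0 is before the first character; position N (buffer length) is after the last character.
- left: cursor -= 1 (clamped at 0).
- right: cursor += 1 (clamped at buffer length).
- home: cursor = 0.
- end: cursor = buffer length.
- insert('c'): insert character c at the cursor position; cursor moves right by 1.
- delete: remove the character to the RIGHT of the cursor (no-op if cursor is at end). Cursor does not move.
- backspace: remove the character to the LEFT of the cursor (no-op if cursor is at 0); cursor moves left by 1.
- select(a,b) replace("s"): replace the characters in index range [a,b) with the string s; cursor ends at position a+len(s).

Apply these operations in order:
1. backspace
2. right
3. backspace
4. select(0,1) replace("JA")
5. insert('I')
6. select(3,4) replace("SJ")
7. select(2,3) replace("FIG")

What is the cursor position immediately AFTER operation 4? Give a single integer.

Answer: 2

Derivation:
After op 1 (backspace): buf='CWZ' cursor=0
After op 2 (right): buf='CWZ' cursor=1
After op 3 (backspace): buf='WZ' cursor=0
After op 4 (select(0,1) replace("JA")): buf='JAZ' cursor=2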